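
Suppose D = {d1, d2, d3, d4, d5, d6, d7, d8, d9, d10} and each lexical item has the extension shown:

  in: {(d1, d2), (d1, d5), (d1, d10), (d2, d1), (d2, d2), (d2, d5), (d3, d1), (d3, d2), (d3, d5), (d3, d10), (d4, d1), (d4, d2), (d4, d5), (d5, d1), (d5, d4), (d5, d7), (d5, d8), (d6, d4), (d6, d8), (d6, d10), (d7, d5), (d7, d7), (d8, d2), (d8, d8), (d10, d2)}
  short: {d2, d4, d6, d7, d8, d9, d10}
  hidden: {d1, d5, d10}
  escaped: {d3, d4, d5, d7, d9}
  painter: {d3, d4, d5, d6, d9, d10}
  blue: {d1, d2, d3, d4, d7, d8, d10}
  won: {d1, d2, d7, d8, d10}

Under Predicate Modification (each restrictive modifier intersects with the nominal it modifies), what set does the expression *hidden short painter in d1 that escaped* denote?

{ }

⟦in d1⟧ = {x : ⟨x, d1⟩ ∈ ⟦in⟧} = {d2, d3, d4, d5}
⟦that escaped⟧ = ⟦escaped⟧ = {d3, d4, d5, d7, d9}
⟦painter⟧ = {d3, d4, d5, d6, d9, d10}
… ∩ ⟦in d1⟧ = {d3, d4, d5, d6, d9, d10} ∩ {d2, d3, d4, d5} = {d3, d4, d5}
… ∩ ⟦that escaped⟧ = {d3, d4, d5} ∩ {d3, d4, d5, d7, d9} = {d3, d4, d5}
… ∩ ⟦hidden⟧ = {d3, d4, d5} ∩ {d1, d5, d10} = {d5}
… ∩ ⟦short⟧ = {d5} ∩ {d2, d4, d6, d7, d8, d9, d10} = ∅
So ⟦hidden short painter in d1 that escaped⟧ = { }.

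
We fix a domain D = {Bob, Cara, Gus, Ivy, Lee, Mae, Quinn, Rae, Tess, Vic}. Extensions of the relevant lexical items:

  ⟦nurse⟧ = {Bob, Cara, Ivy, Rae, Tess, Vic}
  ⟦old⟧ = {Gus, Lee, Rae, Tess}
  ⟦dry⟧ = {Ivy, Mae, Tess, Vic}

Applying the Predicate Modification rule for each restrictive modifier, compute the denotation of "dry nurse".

{Ivy, Tess, Vic}

⟦nurse⟧ = {Bob, Cara, Ivy, Rae, Tess, Vic}
… ∩ ⟦dry⟧ = {Bob, Cara, Ivy, Rae, Tess, Vic} ∩ {Ivy, Mae, Tess, Vic} = {Ivy, Tess, Vic}
So ⟦dry nurse⟧ = {Ivy, Tess, Vic}.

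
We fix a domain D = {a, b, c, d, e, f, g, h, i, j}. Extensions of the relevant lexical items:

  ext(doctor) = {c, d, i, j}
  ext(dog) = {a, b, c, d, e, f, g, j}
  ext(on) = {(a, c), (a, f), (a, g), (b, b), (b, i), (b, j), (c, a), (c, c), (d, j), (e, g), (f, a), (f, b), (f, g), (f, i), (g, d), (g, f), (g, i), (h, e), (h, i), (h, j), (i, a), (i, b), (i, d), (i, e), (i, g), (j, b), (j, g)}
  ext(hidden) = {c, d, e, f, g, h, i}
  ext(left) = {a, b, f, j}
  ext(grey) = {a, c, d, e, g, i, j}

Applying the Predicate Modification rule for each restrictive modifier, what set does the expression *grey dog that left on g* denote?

{a, j}

⟦that left⟧ = ⟦left⟧ = {a, b, f, j}
⟦on g⟧ = {x : ⟨x, g⟩ ∈ ⟦on⟧} = {a, e, f, i, j}
⟦dog⟧ = {a, b, c, d, e, f, g, j}
… ∩ ⟦that left⟧ = {a, b, c, d, e, f, g, j} ∩ {a, b, f, j} = {a, b, f, j}
… ∩ ⟦on g⟧ = {a, b, f, j} ∩ {a, e, f, i, j} = {a, f, j}
… ∩ ⟦grey⟧ = {a, f, j} ∩ {a, c, d, e, g, i, j} = {a, j}
So ⟦grey dog that left on g⟧ = {a, j}.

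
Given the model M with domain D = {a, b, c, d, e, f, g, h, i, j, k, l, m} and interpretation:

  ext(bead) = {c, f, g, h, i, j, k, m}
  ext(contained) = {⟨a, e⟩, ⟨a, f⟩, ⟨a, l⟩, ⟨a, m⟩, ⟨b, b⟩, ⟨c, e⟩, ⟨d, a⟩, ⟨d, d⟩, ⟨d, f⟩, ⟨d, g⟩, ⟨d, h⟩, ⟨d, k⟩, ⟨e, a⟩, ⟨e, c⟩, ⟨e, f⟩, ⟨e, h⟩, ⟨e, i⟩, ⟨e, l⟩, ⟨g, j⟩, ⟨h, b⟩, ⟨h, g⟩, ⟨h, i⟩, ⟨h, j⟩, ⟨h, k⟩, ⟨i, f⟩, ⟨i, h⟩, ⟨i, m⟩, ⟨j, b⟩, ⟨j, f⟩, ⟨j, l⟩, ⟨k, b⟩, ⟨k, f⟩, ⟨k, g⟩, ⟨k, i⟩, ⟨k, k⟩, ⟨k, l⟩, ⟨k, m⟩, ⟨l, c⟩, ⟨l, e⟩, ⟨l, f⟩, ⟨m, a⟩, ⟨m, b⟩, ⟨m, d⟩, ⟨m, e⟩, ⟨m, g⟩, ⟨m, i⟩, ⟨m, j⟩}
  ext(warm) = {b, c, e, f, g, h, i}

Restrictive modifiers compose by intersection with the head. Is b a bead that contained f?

⟦that contained f⟧ = {x : ⟨x, f⟩ ∈ ⟦contained⟧} = {a, d, e, i, j, k, l}
⟦bead⟧ = {c, f, g, h, i, j, k, m}
… ∩ ⟦that contained f⟧ = {c, f, g, h, i, j, k, m} ∩ {a, d, e, i, j, k, l} = {i, j, k}
⟦bead that contained f⟧ = {i, j, k}; b ∉ this set.

no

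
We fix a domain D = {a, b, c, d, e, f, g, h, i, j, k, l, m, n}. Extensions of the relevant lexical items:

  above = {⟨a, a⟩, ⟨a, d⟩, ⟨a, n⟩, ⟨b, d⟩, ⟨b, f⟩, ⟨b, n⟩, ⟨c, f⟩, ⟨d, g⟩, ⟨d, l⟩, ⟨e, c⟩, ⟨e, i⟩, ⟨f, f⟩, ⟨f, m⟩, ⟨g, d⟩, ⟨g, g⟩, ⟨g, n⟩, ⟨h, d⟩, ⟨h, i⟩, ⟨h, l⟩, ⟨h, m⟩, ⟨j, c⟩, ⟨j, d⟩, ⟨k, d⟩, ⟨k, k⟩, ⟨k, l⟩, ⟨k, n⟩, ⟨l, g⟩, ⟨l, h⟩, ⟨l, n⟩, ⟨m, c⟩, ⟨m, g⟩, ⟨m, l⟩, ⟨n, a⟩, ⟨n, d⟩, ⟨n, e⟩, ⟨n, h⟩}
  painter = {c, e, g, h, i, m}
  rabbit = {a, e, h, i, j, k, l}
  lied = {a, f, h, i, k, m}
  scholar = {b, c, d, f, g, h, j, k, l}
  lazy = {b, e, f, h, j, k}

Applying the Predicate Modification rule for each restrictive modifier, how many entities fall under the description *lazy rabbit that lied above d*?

⟦that lied⟧ = ⟦lied⟧ = {a, f, h, i, k, m}
⟦above d⟧ = {x : ⟨x, d⟩ ∈ ⟦above⟧} = {a, b, g, h, j, k, n}
⟦rabbit⟧ = {a, e, h, i, j, k, l}
… ∩ ⟦that lied⟧ = {a, e, h, i, j, k, l} ∩ {a, f, h, i, k, m} = {a, h, i, k}
… ∩ ⟦above d⟧ = {a, h, i, k} ∩ {a, b, g, h, j, k, n} = {a, h, k}
… ∩ ⟦lazy⟧ = {a, h, k} ∩ {b, e, f, h, j, k} = {h, k}
⟦lazy rabbit that lied above d⟧ = {h, k}, so the cardinality is 2.

2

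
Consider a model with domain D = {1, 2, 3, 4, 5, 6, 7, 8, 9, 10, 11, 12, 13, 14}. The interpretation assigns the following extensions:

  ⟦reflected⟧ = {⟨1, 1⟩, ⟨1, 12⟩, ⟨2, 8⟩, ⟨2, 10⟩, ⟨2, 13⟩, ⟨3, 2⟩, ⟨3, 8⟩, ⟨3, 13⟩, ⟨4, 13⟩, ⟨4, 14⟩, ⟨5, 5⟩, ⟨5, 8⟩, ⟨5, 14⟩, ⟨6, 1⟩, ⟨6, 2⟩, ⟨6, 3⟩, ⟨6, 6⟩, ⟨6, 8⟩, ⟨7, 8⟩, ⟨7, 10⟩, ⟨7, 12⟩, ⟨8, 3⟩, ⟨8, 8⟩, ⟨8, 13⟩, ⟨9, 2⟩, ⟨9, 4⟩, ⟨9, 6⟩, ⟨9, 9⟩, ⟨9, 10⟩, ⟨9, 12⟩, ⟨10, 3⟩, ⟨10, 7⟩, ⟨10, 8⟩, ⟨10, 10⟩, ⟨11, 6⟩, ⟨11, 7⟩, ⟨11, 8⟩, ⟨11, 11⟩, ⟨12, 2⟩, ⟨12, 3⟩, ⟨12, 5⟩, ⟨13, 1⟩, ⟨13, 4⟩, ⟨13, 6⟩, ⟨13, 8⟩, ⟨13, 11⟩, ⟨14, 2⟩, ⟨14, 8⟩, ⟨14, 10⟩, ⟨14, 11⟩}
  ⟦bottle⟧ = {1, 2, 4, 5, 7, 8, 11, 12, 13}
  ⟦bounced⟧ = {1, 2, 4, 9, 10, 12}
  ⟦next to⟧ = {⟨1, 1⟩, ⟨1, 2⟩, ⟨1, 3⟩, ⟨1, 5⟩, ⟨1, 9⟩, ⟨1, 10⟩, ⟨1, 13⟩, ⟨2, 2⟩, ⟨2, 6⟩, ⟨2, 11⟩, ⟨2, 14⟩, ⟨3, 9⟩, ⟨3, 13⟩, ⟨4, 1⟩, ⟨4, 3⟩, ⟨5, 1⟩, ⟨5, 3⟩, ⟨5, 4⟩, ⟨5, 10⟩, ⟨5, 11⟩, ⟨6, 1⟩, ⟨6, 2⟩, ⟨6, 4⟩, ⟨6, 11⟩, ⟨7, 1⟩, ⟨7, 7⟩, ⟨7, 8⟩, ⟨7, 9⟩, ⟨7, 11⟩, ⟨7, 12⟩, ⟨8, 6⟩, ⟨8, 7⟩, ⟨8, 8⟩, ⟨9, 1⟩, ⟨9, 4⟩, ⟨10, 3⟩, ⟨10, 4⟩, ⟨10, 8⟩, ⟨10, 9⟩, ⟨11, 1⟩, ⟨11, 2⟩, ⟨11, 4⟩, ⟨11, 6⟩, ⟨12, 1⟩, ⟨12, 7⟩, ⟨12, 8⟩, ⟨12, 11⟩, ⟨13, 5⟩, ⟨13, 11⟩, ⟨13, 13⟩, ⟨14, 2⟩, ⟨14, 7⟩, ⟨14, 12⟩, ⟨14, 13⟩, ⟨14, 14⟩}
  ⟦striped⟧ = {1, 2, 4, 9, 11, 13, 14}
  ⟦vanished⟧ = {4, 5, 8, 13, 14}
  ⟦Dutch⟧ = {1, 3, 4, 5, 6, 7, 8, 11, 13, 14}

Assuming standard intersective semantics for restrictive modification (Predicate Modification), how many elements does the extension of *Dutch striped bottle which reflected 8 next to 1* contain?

1

⟦which reflected 8⟧ = {x : ⟨x, 8⟩ ∈ ⟦reflected⟧} = {2, 3, 5, 6, 7, 8, 10, 11, 13, 14}
⟦next to 1⟧ = {x : ⟨x, 1⟩ ∈ ⟦next to⟧} = {1, 4, 5, 6, 7, 9, 11, 12}
⟦bottle⟧ = {1, 2, 4, 5, 7, 8, 11, 12, 13}
… ∩ ⟦which reflected 8⟧ = {1, 2, 4, 5, 7, 8, 11, 12, 13} ∩ {2, 3, 5, 6, 7, 8, 10, 11, 13, 14} = {2, 5, 7, 8, 11, 13}
… ∩ ⟦next to 1⟧ = {2, 5, 7, 8, 11, 13} ∩ {1, 4, 5, 6, 7, 9, 11, 12} = {5, 7, 11}
… ∩ ⟦Dutch⟧ = {5, 7, 11} ∩ {1, 3, 4, 5, 6, 7, 8, 11, 13, 14} = {5, 7, 11}
… ∩ ⟦striped⟧ = {5, 7, 11} ∩ {1, 2, 4, 9, 11, 13, 14} = {11}
⟦Dutch striped bottle which reflected 8 next to 1⟧ = {11}, so the cardinality is 1.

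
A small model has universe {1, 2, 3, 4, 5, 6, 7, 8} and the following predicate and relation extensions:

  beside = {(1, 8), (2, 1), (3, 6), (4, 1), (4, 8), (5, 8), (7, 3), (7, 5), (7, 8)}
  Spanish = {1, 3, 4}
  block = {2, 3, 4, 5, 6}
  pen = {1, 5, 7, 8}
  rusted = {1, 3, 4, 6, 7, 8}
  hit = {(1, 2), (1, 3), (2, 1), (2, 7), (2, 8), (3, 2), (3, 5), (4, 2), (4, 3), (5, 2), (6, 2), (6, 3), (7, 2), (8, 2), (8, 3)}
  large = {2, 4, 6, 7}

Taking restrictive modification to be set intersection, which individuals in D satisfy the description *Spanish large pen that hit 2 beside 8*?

∅

⟦that hit 2⟧ = {x : ⟨x, 2⟩ ∈ ⟦hit⟧} = {1, 3, 4, 5, 6, 7, 8}
⟦beside 8⟧ = {x : ⟨x, 8⟩ ∈ ⟦beside⟧} = {1, 4, 5, 7}
⟦pen⟧ = {1, 5, 7, 8}
… ∩ ⟦that hit 2⟧ = {1, 5, 7, 8} ∩ {1, 3, 4, 5, 6, 7, 8} = {1, 5, 7, 8}
… ∩ ⟦beside 8⟧ = {1, 5, 7, 8} ∩ {1, 4, 5, 7} = {1, 5, 7}
… ∩ ⟦Spanish⟧ = {1, 5, 7} ∩ {1, 3, 4} = {1}
… ∩ ⟦large⟧ = {1} ∩ {2, 4, 6, 7} = ∅
So ⟦Spanish large pen that hit 2 beside 8⟧ = ∅.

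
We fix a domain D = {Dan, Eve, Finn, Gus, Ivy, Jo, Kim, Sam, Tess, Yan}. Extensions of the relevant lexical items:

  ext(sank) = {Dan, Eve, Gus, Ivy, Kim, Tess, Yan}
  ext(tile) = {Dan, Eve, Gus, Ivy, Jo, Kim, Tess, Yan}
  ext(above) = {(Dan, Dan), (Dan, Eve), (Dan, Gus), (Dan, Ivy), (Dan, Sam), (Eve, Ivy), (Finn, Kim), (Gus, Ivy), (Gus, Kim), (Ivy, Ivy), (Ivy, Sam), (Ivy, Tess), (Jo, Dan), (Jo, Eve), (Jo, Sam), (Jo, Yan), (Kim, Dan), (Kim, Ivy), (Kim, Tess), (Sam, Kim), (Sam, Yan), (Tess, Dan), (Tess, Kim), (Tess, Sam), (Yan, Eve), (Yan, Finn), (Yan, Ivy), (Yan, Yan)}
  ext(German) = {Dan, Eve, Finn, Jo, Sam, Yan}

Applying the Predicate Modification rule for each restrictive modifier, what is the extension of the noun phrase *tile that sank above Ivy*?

{Dan, Eve, Gus, Ivy, Kim, Yan}

⟦that sank⟧ = ⟦sank⟧ = {Dan, Eve, Gus, Ivy, Kim, Tess, Yan}
⟦above Ivy⟧ = {x : ⟨x, Ivy⟩ ∈ ⟦above⟧} = {Dan, Eve, Gus, Ivy, Kim, Yan}
⟦tile⟧ = {Dan, Eve, Gus, Ivy, Jo, Kim, Tess, Yan}
… ∩ ⟦that sank⟧ = {Dan, Eve, Gus, Ivy, Jo, Kim, Tess, Yan} ∩ {Dan, Eve, Gus, Ivy, Kim, Tess, Yan} = {Dan, Eve, Gus, Ivy, Kim, Tess, Yan}
… ∩ ⟦above Ivy⟧ = {Dan, Eve, Gus, Ivy, Kim, Tess, Yan} ∩ {Dan, Eve, Gus, Ivy, Kim, Yan} = {Dan, Eve, Gus, Ivy, Kim, Yan}
So ⟦tile that sank above Ivy⟧ = {Dan, Eve, Gus, Ivy, Kim, Yan}.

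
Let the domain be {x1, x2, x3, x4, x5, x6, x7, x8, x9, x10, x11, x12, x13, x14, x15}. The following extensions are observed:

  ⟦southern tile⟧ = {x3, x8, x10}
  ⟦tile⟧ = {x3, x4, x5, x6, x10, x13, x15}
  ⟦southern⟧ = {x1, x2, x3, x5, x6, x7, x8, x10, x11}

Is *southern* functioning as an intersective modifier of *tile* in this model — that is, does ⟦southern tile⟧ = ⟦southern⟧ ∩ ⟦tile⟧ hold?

⟦southern⟧ ∩ ⟦tile⟧ = {x1, x2, x3, x5, x6, x7, x8, x10, x11} ∩ {x3, x4, x5, x6, x10, x13, x15} = {x3, x5, x6, x10}
Observed ⟦southern tile⟧ = {x3, x8, x10}.
These differ, so the modifier is not intersective in this model.

no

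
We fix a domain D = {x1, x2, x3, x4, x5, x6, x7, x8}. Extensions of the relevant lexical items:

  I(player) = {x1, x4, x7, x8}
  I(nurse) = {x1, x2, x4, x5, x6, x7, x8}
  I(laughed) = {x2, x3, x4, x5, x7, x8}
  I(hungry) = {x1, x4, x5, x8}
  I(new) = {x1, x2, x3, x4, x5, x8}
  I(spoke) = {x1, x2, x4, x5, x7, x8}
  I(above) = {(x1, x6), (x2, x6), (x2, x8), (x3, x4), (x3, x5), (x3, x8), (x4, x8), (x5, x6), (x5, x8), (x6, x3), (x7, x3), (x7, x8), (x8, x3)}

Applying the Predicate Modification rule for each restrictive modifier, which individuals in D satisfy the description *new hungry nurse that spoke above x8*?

⟦that spoke⟧ = ⟦spoke⟧ = {x1, x2, x4, x5, x7, x8}
⟦above x8⟧ = {x : ⟨x, x8⟩ ∈ ⟦above⟧} = {x2, x3, x4, x5, x7}
⟦nurse⟧ = {x1, x2, x4, x5, x6, x7, x8}
… ∩ ⟦that spoke⟧ = {x1, x2, x4, x5, x6, x7, x8} ∩ {x1, x2, x4, x5, x7, x8} = {x1, x2, x4, x5, x7, x8}
… ∩ ⟦above x8⟧ = {x1, x2, x4, x5, x7, x8} ∩ {x2, x3, x4, x5, x7} = {x2, x4, x5, x7}
… ∩ ⟦new⟧ = {x2, x4, x5, x7} ∩ {x1, x2, x3, x4, x5, x8} = {x2, x4, x5}
… ∩ ⟦hungry⟧ = {x2, x4, x5} ∩ {x1, x4, x5, x8} = {x4, x5}
So ⟦new hungry nurse that spoke above x8⟧ = {x4, x5}.

{x4, x5}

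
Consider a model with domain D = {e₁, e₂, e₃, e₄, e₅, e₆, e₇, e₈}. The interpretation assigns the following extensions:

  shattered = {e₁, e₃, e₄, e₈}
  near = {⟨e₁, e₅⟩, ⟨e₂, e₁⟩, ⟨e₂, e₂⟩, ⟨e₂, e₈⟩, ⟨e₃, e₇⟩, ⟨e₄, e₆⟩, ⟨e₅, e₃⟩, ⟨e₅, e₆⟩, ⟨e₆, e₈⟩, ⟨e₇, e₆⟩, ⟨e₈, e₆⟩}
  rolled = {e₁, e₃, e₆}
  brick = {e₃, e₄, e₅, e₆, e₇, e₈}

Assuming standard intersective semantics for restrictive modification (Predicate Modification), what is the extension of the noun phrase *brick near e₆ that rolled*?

⟦near e₆⟧ = {x : ⟨x, e₆⟩ ∈ ⟦near⟧} = {e₄, e₅, e₇, e₈}
⟦that rolled⟧ = ⟦rolled⟧ = {e₁, e₃, e₆}
⟦brick⟧ = {e₃, e₄, e₅, e₆, e₇, e₈}
… ∩ ⟦near e₆⟧ = {e₃, e₄, e₅, e₆, e₇, e₈} ∩ {e₄, e₅, e₇, e₈} = {e₄, e₅, e₇, e₈}
… ∩ ⟦that rolled⟧ = {e₄, e₅, e₇, e₈} ∩ {e₁, e₃, e₆} = ∅
So ⟦brick near e₆ that rolled⟧ = ∅.

∅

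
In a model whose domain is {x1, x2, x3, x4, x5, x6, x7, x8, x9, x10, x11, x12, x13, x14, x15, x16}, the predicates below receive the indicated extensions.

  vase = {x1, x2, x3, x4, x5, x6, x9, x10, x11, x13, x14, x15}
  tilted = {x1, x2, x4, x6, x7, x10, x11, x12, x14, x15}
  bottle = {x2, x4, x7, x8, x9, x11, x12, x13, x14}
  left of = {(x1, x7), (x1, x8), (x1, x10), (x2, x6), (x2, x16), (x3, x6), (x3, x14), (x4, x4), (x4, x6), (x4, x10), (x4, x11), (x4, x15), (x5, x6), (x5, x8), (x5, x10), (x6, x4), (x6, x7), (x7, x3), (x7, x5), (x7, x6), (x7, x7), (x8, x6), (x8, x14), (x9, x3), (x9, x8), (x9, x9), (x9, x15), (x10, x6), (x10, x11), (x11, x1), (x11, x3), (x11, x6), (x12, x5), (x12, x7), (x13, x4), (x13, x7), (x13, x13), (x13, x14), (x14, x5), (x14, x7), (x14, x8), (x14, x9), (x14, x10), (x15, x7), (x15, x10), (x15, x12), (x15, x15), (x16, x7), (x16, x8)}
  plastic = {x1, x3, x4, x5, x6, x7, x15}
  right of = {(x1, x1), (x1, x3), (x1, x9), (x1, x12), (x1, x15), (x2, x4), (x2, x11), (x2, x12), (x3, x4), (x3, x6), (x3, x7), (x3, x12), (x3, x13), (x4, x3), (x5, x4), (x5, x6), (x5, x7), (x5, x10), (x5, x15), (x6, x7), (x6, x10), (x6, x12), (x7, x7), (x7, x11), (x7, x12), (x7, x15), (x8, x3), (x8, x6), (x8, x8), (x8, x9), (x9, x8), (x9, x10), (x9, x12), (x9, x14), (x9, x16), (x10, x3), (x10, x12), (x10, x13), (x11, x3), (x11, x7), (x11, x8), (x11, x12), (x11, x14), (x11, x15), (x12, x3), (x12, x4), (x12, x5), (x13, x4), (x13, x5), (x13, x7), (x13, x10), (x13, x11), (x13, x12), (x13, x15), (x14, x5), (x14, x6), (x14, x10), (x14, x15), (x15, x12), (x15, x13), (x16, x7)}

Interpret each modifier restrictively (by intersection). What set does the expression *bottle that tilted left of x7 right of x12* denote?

{x7}

⟦that tilted⟧ = ⟦tilted⟧ = {x1, x2, x4, x6, x7, x10, x11, x12, x14, x15}
⟦left of x7⟧ = {x : ⟨x, x7⟩ ∈ ⟦left of⟧} = {x1, x6, x7, x12, x13, x14, x15, x16}
⟦right of x12⟧ = {x : ⟨x, x12⟩ ∈ ⟦right of⟧} = {x1, x2, x3, x6, x7, x9, x10, x11, x13, x15}
⟦bottle⟧ = {x2, x4, x7, x8, x9, x11, x12, x13, x14}
… ∩ ⟦that tilted⟧ = {x2, x4, x7, x8, x9, x11, x12, x13, x14} ∩ {x1, x2, x4, x6, x7, x10, x11, x12, x14, x15} = {x2, x4, x7, x11, x12, x14}
… ∩ ⟦left of x7⟧ = {x2, x4, x7, x11, x12, x14} ∩ {x1, x6, x7, x12, x13, x14, x15, x16} = {x7, x12, x14}
… ∩ ⟦right of x12⟧ = {x7, x12, x14} ∩ {x1, x2, x3, x6, x7, x9, x10, x11, x13, x15} = {x7}
So ⟦bottle that tilted left of x7 right of x12⟧ = {x7}.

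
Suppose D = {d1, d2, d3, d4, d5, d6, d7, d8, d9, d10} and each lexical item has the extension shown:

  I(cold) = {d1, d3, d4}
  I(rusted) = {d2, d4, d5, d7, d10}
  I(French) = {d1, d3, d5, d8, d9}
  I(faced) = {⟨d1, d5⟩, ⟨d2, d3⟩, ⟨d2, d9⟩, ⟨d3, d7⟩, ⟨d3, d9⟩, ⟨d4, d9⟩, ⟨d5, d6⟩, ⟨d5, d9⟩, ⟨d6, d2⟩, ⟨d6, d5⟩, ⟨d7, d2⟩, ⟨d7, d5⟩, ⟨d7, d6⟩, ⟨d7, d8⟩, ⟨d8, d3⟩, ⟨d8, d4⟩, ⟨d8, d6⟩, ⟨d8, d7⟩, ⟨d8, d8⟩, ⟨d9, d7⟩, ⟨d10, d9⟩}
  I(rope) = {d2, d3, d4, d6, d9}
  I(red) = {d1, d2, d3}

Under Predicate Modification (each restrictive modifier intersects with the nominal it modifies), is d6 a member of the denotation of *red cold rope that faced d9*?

no

⟦that faced d9⟧ = {x : ⟨x, d9⟩ ∈ ⟦faced⟧} = {d2, d3, d4, d5, d10}
⟦rope⟧ = {d2, d3, d4, d6, d9}
… ∩ ⟦that faced d9⟧ = {d2, d3, d4, d6, d9} ∩ {d2, d3, d4, d5, d10} = {d2, d3, d4}
… ∩ ⟦red⟧ = {d2, d3, d4} ∩ {d1, d2, d3} = {d2, d3}
… ∩ ⟦cold⟧ = {d2, d3} ∩ {d1, d3, d4} = {d3}
⟦red cold rope that faced d9⟧ = {d3}; d6 ∉ this set.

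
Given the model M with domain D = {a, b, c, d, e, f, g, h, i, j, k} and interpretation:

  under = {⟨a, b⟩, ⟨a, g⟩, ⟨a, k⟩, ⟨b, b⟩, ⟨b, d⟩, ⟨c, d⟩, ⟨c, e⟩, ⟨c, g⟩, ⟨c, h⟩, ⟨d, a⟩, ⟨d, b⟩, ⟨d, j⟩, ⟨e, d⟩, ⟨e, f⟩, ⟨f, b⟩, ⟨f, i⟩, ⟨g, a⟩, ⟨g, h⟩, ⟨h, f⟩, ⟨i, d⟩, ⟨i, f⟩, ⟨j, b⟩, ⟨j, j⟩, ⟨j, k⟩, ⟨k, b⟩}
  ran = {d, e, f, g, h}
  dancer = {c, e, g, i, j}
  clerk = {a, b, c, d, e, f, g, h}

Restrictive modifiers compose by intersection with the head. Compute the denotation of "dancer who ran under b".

{ }

⟦who ran⟧ = ⟦ran⟧ = {d, e, f, g, h}
⟦under b⟧ = {x : ⟨x, b⟩ ∈ ⟦under⟧} = {a, b, d, f, j, k}
⟦dancer⟧ = {c, e, g, i, j}
… ∩ ⟦who ran⟧ = {c, e, g, i, j} ∩ {d, e, f, g, h} = {e, g}
… ∩ ⟦under b⟧ = {e, g} ∩ {a, b, d, f, j, k} = ∅
So ⟦dancer who ran under b⟧ = { }.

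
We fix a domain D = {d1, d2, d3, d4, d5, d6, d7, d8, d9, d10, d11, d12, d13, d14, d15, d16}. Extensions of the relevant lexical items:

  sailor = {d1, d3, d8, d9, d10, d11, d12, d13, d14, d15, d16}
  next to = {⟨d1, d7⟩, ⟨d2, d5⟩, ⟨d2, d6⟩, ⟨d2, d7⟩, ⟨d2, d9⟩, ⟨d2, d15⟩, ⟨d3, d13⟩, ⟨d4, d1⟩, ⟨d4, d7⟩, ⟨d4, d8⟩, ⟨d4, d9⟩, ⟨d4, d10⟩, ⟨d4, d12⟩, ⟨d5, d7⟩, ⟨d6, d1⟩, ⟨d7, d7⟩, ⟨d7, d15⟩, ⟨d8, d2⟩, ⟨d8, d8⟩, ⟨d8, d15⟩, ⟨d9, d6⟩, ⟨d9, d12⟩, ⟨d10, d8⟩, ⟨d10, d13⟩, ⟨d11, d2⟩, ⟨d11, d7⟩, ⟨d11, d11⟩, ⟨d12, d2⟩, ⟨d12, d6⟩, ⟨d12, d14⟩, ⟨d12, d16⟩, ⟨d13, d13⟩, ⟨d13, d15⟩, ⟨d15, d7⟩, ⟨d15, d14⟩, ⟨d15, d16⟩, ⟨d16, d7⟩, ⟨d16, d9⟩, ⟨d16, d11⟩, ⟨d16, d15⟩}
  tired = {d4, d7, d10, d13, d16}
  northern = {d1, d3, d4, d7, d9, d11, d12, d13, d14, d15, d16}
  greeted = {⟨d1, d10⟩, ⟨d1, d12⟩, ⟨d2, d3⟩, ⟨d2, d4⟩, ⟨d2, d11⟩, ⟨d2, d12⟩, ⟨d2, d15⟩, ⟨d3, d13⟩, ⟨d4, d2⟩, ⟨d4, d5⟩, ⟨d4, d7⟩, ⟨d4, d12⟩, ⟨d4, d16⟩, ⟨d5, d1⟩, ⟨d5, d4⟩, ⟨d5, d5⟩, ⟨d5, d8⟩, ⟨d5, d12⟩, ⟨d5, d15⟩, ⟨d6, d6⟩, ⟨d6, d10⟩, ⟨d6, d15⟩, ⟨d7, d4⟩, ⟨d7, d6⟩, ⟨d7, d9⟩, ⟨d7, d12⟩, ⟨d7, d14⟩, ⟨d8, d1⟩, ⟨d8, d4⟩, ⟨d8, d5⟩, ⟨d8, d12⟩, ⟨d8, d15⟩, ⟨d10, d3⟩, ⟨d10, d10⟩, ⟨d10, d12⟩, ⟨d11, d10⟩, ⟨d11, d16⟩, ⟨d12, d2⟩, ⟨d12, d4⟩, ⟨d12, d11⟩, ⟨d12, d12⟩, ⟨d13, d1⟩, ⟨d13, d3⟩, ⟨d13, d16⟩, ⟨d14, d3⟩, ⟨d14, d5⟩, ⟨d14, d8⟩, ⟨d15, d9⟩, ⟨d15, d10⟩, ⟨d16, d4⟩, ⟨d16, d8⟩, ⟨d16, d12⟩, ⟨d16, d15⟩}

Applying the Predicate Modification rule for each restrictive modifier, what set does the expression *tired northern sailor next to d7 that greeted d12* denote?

{d16}

⟦next to d7⟧ = {x : ⟨x, d7⟩ ∈ ⟦next to⟧} = {d1, d2, d4, d5, d7, d11, d15, d16}
⟦that greeted d12⟧ = {x : ⟨x, d12⟩ ∈ ⟦greeted⟧} = {d1, d2, d4, d5, d7, d8, d10, d12, d16}
⟦sailor⟧ = {d1, d3, d8, d9, d10, d11, d12, d13, d14, d15, d16}
… ∩ ⟦next to d7⟧ = {d1, d3, d8, d9, d10, d11, d12, d13, d14, d15, d16} ∩ {d1, d2, d4, d5, d7, d11, d15, d16} = {d1, d11, d15, d16}
… ∩ ⟦that greeted d12⟧ = {d1, d11, d15, d16} ∩ {d1, d2, d4, d5, d7, d8, d10, d12, d16} = {d1, d16}
… ∩ ⟦tired⟧ = {d1, d16} ∩ {d4, d7, d10, d13, d16} = {d16}
… ∩ ⟦northern⟧ = {d16} ∩ {d1, d3, d4, d7, d9, d11, d12, d13, d14, d15, d16} = {d16}
So ⟦tired northern sailor next to d7 that greeted d12⟧ = {d16}.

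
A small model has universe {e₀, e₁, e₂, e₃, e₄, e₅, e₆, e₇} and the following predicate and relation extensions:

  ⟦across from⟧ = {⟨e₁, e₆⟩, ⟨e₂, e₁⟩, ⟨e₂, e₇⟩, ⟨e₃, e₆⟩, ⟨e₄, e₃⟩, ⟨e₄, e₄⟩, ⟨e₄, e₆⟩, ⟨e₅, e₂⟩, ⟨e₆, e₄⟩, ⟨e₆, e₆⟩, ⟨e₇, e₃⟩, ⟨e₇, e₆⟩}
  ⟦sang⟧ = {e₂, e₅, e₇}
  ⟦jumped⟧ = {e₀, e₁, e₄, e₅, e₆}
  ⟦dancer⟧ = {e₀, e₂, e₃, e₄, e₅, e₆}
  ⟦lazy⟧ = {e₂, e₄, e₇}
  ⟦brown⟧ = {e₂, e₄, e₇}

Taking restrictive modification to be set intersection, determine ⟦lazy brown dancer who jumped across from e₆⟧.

{e₄}

⟦who jumped⟧ = ⟦jumped⟧ = {e₀, e₁, e₄, e₅, e₆}
⟦across from e₆⟧ = {x : ⟨x, e₆⟩ ∈ ⟦across from⟧} = {e₁, e₃, e₄, e₆, e₇}
⟦dancer⟧ = {e₀, e₂, e₃, e₄, e₅, e₆}
… ∩ ⟦who jumped⟧ = {e₀, e₂, e₃, e₄, e₅, e₆} ∩ {e₀, e₁, e₄, e₅, e₆} = {e₀, e₄, e₅, e₆}
… ∩ ⟦across from e₆⟧ = {e₀, e₄, e₅, e₆} ∩ {e₁, e₃, e₄, e₆, e₇} = {e₄, e₆}
… ∩ ⟦lazy⟧ = {e₄, e₆} ∩ {e₂, e₄, e₇} = {e₄}
… ∩ ⟦brown⟧ = {e₄} ∩ {e₂, e₄, e₇} = {e₄}
So ⟦lazy brown dancer who jumped across from e₆⟧ = {e₄}.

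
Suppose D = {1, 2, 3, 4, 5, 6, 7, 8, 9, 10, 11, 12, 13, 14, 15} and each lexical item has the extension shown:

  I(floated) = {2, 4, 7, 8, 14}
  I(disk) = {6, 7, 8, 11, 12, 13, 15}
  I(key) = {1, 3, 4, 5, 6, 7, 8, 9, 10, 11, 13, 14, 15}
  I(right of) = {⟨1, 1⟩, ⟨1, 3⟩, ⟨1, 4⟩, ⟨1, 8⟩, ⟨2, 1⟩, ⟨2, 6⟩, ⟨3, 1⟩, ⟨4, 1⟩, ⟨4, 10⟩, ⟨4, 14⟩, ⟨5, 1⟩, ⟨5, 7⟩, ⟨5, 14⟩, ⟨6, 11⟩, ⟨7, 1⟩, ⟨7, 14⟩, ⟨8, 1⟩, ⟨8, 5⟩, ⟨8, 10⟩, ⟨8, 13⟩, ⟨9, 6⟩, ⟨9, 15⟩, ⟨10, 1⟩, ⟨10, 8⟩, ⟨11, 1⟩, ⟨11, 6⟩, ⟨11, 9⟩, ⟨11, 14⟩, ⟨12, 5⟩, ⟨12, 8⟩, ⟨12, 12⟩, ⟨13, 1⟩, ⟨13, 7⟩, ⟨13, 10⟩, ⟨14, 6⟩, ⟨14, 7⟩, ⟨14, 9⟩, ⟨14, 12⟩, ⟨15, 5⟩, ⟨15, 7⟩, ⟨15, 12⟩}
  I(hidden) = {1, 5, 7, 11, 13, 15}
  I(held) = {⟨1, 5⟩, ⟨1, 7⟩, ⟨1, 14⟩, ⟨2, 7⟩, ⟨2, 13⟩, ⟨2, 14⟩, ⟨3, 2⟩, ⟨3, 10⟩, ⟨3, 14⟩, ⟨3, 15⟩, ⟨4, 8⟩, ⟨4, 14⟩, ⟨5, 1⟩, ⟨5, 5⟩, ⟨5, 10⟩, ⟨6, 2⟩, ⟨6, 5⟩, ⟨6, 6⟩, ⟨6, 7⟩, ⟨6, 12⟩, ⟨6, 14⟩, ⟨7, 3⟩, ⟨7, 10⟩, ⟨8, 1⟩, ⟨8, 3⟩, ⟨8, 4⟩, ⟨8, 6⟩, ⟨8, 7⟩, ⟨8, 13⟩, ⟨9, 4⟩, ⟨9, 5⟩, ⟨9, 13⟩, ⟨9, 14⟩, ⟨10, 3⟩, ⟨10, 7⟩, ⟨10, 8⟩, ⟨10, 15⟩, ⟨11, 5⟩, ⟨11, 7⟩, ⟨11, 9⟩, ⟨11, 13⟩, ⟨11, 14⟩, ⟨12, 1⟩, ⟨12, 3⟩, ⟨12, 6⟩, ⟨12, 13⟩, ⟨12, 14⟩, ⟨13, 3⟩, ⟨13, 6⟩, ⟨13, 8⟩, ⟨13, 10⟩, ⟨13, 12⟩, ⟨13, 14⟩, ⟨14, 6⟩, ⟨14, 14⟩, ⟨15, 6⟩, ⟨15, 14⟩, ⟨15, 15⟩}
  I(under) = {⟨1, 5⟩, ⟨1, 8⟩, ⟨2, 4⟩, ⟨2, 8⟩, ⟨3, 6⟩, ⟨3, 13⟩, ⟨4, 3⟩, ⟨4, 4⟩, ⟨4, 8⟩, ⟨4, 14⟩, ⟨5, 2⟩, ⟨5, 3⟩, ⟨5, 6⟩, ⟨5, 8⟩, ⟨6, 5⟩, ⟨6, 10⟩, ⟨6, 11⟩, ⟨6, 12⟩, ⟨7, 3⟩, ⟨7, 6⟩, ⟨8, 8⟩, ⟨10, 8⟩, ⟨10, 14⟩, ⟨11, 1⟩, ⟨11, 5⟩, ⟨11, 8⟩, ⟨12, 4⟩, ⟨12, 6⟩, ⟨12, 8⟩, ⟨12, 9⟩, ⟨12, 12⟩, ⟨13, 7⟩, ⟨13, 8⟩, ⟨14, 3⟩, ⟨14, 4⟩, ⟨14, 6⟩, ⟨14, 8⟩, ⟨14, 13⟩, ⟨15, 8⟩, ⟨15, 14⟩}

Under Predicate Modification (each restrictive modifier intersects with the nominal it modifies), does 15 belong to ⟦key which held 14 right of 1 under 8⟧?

⟦which held 14⟧ = {x : ⟨x, 14⟩ ∈ ⟦held⟧} = {1, 2, 3, 4, 6, 9, 11, 12, 13, 14, 15}
⟦right of 1⟧ = {x : ⟨x, 1⟩ ∈ ⟦right of⟧} = {1, 2, 3, 4, 5, 7, 8, 10, 11, 13}
⟦under 8⟧ = {x : ⟨x, 8⟩ ∈ ⟦under⟧} = {1, 2, 4, 5, 8, 10, 11, 12, 13, 14, 15}
⟦key⟧ = {1, 3, 4, 5, 6, 7, 8, 9, 10, 11, 13, 14, 15}
… ∩ ⟦which held 14⟧ = {1, 3, 4, 5, 6, 7, 8, 9, 10, 11, 13, 14, 15} ∩ {1, 2, 3, 4, 6, 9, 11, 12, 13, 14, 15} = {1, 3, 4, 6, 9, 11, 13, 14, 15}
… ∩ ⟦right of 1⟧ = {1, 3, 4, 6, 9, 11, 13, 14, 15} ∩ {1, 2, 3, 4, 5, 7, 8, 10, 11, 13} = {1, 3, 4, 11, 13}
… ∩ ⟦under 8⟧ = {1, 3, 4, 11, 13} ∩ {1, 2, 4, 5, 8, 10, 11, 12, 13, 14, 15} = {1, 4, 11, 13}
⟦key which held 14 right of 1 under 8⟧ = {1, 4, 11, 13}; 15 ∉ this set.

no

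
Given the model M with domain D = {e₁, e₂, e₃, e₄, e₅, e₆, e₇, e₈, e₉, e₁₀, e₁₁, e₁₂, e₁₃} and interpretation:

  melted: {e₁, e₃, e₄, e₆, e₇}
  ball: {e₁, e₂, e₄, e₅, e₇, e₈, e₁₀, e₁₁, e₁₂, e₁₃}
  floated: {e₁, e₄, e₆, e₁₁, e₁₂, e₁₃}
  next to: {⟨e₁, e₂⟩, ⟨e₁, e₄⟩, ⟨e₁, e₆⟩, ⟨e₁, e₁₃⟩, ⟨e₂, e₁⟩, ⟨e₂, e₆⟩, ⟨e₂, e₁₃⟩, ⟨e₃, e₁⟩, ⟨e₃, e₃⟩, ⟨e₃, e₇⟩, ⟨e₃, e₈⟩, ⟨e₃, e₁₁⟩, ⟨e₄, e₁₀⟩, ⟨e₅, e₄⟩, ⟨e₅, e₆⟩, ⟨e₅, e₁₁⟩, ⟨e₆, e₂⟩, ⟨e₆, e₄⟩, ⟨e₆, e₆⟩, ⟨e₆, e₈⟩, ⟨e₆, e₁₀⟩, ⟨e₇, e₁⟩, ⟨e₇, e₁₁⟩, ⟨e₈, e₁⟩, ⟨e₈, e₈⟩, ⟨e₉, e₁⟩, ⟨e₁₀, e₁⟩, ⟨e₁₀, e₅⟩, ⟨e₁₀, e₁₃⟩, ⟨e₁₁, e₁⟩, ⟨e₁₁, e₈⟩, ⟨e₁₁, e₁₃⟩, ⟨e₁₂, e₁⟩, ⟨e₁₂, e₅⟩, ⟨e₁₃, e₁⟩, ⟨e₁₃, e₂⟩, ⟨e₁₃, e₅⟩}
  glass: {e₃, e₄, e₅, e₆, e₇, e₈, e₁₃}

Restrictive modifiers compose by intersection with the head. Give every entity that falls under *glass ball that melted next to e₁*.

⟦that melted⟧ = ⟦melted⟧ = {e₁, e₃, e₄, e₆, e₇}
⟦next to e₁⟧ = {x : ⟨x, e₁⟩ ∈ ⟦next to⟧} = {e₂, e₃, e₇, e₈, e₉, e₁₀, e₁₁, e₁₂, e₁₃}
⟦ball⟧ = {e₁, e₂, e₄, e₅, e₇, e₈, e₁₀, e₁₁, e₁₂, e₁₃}
… ∩ ⟦that melted⟧ = {e₁, e₂, e₄, e₅, e₇, e₈, e₁₀, e₁₁, e₁₂, e₁₃} ∩ {e₁, e₃, e₄, e₆, e₇} = {e₁, e₄, e₇}
… ∩ ⟦next to e₁⟧ = {e₁, e₄, e₇} ∩ {e₂, e₃, e₇, e₈, e₉, e₁₀, e₁₁, e₁₂, e₁₃} = {e₇}
… ∩ ⟦glass⟧ = {e₇} ∩ {e₃, e₄, e₅, e₆, e₇, e₈, e₁₃} = {e₇}
So ⟦glass ball that melted next to e₁⟧ = {e₇}.

{e₇}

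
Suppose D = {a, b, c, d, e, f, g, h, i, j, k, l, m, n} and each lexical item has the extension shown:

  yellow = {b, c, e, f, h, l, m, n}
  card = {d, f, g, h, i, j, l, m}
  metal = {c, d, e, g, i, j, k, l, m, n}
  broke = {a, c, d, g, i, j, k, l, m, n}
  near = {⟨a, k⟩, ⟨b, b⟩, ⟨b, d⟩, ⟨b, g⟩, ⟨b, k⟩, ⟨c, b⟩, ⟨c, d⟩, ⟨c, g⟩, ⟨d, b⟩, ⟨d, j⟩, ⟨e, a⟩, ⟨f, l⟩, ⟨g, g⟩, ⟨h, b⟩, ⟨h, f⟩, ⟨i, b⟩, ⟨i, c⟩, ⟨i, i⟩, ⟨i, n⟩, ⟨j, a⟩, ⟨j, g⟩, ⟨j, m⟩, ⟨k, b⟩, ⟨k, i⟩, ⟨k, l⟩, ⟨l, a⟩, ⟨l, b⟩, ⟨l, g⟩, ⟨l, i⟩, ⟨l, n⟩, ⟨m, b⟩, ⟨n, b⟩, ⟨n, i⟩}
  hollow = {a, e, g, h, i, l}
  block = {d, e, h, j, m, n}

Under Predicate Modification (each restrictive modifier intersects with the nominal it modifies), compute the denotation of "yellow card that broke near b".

{l, m}

⟦that broke⟧ = ⟦broke⟧ = {a, c, d, g, i, j, k, l, m, n}
⟦near b⟧ = {x : ⟨x, b⟩ ∈ ⟦near⟧} = {b, c, d, h, i, k, l, m, n}
⟦card⟧ = {d, f, g, h, i, j, l, m}
… ∩ ⟦that broke⟧ = {d, f, g, h, i, j, l, m} ∩ {a, c, d, g, i, j, k, l, m, n} = {d, g, i, j, l, m}
… ∩ ⟦near b⟧ = {d, g, i, j, l, m} ∩ {b, c, d, h, i, k, l, m, n} = {d, i, l, m}
… ∩ ⟦yellow⟧ = {d, i, l, m} ∩ {b, c, e, f, h, l, m, n} = {l, m}
So ⟦yellow card that broke near b⟧ = {l, m}.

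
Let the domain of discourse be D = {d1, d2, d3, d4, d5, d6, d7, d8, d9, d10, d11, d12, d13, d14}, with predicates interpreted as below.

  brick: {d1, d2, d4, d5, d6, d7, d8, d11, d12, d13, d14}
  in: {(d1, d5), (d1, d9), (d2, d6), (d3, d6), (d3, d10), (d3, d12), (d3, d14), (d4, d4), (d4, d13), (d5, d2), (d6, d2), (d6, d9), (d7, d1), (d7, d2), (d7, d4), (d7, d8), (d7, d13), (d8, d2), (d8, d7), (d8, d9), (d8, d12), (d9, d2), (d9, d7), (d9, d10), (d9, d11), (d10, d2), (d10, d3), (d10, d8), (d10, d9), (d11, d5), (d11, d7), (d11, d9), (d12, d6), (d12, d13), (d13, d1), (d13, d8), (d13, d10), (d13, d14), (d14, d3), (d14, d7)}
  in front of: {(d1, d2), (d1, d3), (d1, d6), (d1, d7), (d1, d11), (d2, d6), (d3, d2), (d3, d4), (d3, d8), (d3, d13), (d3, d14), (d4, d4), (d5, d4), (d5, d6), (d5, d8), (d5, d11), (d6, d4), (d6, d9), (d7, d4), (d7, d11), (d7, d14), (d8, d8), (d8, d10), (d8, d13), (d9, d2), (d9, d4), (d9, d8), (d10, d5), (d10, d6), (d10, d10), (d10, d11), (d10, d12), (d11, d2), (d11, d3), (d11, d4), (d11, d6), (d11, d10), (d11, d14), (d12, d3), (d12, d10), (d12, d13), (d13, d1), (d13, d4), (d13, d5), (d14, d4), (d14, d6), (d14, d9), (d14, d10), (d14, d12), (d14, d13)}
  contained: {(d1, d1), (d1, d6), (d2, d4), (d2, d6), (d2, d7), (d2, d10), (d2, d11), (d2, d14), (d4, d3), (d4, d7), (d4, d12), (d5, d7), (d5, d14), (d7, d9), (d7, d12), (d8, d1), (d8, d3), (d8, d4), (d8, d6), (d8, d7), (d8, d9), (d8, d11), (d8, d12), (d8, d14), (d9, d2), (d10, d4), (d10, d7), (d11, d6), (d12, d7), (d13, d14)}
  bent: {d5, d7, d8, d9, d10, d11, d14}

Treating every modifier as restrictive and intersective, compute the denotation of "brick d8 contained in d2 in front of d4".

{d6, d7}

⟦d8 contained⟧ = {x : ⟨d8, x⟩ ∈ ⟦contained⟧} = {d1, d3, d4, d6, d7, d9, d11, d12, d14}
⟦in d2⟧ = {x : ⟨x, d2⟩ ∈ ⟦in⟧} = {d5, d6, d7, d8, d9, d10}
⟦in front of d4⟧ = {x : ⟨x, d4⟩ ∈ ⟦in front of⟧} = {d3, d4, d5, d6, d7, d9, d11, d13, d14}
⟦brick⟧ = {d1, d2, d4, d5, d6, d7, d8, d11, d12, d13, d14}
… ∩ ⟦d8 contained⟧ = {d1, d2, d4, d5, d6, d7, d8, d11, d12, d13, d14} ∩ {d1, d3, d4, d6, d7, d9, d11, d12, d14} = {d1, d4, d6, d7, d11, d12, d14}
… ∩ ⟦in d2⟧ = {d1, d4, d6, d7, d11, d12, d14} ∩ {d5, d6, d7, d8, d9, d10} = {d6, d7}
… ∩ ⟦in front of d4⟧ = {d6, d7} ∩ {d3, d4, d5, d6, d7, d9, d11, d13, d14} = {d6, d7}
So ⟦brick d8 contained in d2 in front of d4⟧ = {d6, d7}.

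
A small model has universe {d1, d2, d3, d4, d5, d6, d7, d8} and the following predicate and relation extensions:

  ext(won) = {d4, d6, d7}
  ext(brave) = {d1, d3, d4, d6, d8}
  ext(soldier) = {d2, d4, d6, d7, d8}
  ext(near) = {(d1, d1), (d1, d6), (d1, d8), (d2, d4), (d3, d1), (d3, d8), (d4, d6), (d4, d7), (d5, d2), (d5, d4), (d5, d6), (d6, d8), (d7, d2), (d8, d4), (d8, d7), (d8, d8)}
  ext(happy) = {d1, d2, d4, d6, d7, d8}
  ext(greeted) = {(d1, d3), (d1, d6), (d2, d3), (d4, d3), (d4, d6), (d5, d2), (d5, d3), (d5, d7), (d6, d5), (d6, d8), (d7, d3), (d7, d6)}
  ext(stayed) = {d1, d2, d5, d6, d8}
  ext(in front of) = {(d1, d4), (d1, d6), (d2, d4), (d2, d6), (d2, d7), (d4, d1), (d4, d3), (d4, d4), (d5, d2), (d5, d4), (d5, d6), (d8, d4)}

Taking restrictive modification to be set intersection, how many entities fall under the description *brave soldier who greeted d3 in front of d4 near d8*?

⟦who greeted d3⟧ = {x : ⟨x, d3⟩ ∈ ⟦greeted⟧} = {d1, d2, d4, d5, d7}
⟦in front of d4⟧ = {x : ⟨x, d4⟩ ∈ ⟦in front of⟧} = {d1, d2, d4, d5, d8}
⟦near d8⟧ = {x : ⟨x, d8⟩ ∈ ⟦near⟧} = {d1, d3, d6, d8}
⟦soldier⟧ = {d2, d4, d6, d7, d8}
… ∩ ⟦who greeted d3⟧ = {d2, d4, d6, d7, d8} ∩ {d1, d2, d4, d5, d7} = {d2, d4, d7}
… ∩ ⟦in front of d4⟧ = {d2, d4, d7} ∩ {d1, d2, d4, d5, d8} = {d2, d4}
… ∩ ⟦near d8⟧ = {d2, d4} ∩ {d1, d3, d6, d8} = ∅
… ∩ ⟦brave⟧ = ∅ ∩ {d1, d3, d4, d6, d8} = ∅
⟦brave soldier who greeted d3 in front of d4 near d8⟧ = ∅, so the cardinality is 0.

0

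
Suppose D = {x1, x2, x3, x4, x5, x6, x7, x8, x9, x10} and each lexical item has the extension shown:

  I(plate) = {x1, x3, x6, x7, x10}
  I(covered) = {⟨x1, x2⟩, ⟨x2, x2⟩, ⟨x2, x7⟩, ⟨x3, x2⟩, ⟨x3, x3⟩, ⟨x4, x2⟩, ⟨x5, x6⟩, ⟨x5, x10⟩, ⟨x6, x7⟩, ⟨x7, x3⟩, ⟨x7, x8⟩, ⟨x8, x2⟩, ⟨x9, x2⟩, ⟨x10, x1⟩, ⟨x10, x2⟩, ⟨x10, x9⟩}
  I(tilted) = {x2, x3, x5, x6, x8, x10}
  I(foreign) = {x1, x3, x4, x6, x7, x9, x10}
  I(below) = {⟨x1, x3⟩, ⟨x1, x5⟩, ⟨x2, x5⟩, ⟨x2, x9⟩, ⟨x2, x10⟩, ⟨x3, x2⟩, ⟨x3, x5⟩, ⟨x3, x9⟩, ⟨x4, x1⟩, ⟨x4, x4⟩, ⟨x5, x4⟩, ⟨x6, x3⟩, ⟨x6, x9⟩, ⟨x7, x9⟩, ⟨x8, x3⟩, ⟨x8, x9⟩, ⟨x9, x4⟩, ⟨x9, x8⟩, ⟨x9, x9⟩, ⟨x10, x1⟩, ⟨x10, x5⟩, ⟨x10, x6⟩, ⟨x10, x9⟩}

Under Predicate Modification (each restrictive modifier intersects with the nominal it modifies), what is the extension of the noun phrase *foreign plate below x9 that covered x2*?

{x3, x10}

⟦below x9⟧ = {x : ⟨x, x9⟩ ∈ ⟦below⟧} = {x2, x3, x6, x7, x8, x9, x10}
⟦that covered x2⟧ = {x : ⟨x, x2⟩ ∈ ⟦covered⟧} = {x1, x2, x3, x4, x8, x9, x10}
⟦plate⟧ = {x1, x3, x6, x7, x10}
… ∩ ⟦below x9⟧ = {x1, x3, x6, x7, x10} ∩ {x2, x3, x6, x7, x8, x9, x10} = {x3, x6, x7, x10}
… ∩ ⟦that covered x2⟧ = {x3, x6, x7, x10} ∩ {x1, x2, x3, x4, x8, x9, x10} = {x3, x10}
… ∩ ⟦foreign⟧ = {x3, x10} ∩ {x1, x3, x4, x6, x7, x9, x10} = {x3, x10}
So ⟦foreign plate below x9 that covered x2⟧ = {x3, x10}.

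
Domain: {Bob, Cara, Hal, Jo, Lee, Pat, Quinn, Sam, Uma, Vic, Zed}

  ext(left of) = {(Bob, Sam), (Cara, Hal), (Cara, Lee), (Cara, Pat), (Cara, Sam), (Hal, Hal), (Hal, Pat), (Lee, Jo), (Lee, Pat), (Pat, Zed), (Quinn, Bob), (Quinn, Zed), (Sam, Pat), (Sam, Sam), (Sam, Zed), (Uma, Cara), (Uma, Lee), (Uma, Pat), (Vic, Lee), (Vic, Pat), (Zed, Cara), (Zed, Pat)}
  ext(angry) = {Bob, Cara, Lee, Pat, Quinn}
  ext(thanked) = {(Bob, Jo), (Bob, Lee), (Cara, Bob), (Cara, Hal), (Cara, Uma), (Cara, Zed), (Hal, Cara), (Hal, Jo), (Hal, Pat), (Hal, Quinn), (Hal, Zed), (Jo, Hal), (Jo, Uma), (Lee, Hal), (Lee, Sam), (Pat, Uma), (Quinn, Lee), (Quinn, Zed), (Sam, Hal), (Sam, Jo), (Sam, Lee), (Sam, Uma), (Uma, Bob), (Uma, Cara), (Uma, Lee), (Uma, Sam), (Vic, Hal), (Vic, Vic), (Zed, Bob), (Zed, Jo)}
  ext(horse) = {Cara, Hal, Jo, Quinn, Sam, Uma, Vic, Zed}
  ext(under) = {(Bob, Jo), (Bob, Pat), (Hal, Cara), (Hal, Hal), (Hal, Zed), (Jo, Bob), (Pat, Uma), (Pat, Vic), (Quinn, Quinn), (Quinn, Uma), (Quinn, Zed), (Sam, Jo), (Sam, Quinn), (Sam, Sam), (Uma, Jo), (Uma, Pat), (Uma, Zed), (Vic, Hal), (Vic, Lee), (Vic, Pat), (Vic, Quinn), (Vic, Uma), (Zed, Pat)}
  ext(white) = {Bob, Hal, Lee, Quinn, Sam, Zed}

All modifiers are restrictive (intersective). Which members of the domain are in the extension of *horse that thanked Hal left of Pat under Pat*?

{Vic}

⟦that thanked Hal⟧ = {x : ⟨x, Hal⟩ ∈ ⟦thanked⟧} = {Cara, Jo, Lee, Sam, Vic}
⟦left of Pat⟧ = {x : ⟨x, Pat⟩ ∈ ⟦left of⟧} = {Cara, Hal, Lee, Sam, Uma, Vic, Zed}
⟦under Pat⟧ = {x : ⟨x, Pat⟩ ∈ ⟦under⟧} = {Bob, Uma, Vic, Zed}
⟦horse⟧ = {Cara, Hal, Jo, Quinn, Sam, Uma, Vic, Zed}
… ∩ ⟦that thanked Hal⟧ = {Cara, Hal, Jo, Quinn, Sam, Uma, Vic, Zed} ∩ {Cara, Jo, Lee, Sam, Vic} = {Cara, Jo, Sam, Vic}
… ∩ ⟦left of Pat⟧ = {Cara, Jo, Sam, Vic} ∩ {Cara, Hal, Lee, Sam, Uma, Vic, Zed} = {Cara, Sam, Vic}
… ∩ ⟦under Pat⟧ = {Cara, Sam, Vic} ∩ {Bob, Uma, Vic, Zed} = {Vic}
So ⟦horse that thanked Hal left of Pat under Pat⟧ = {Vic}.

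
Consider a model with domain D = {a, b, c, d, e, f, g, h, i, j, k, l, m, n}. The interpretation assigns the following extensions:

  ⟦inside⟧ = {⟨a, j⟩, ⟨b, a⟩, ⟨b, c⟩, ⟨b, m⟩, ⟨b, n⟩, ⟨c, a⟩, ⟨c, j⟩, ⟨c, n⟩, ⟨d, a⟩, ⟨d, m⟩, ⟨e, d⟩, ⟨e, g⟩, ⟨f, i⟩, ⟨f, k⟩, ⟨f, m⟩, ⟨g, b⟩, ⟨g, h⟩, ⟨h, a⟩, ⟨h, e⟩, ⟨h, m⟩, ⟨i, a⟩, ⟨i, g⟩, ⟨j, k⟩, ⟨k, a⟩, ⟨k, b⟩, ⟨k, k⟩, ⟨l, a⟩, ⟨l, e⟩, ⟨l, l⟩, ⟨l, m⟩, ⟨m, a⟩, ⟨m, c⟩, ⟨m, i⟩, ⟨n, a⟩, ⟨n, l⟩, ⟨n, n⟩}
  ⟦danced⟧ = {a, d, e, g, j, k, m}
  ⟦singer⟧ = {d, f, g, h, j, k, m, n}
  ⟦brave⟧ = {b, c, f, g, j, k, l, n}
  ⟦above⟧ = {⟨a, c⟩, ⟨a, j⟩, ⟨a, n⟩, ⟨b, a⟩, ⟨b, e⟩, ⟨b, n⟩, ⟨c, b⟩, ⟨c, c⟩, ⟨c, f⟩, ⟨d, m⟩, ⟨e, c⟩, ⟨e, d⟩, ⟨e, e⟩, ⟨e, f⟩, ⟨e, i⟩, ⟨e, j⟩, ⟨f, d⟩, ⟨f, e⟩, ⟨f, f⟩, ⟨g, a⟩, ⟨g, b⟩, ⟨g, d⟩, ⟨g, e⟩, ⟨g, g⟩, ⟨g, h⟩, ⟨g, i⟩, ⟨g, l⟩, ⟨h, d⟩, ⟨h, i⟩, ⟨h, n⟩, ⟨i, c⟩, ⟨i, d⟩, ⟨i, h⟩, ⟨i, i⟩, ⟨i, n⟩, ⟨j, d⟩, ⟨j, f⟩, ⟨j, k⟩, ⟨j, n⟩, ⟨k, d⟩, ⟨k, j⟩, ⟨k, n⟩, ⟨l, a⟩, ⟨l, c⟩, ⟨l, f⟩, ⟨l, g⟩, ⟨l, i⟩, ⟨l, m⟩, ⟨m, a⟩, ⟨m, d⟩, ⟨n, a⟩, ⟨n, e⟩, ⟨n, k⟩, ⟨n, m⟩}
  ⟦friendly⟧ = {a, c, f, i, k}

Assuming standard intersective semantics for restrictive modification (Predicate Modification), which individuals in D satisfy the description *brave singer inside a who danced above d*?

⟦inside a⟧ = {x : ⟨x, a⟩ ∈ ⟦inside⟧} = {b, c, d, h, i, k, l, m, n}
⟦who danced⟧ = ⟦danced⟧ = {a, d, e, g, j, k, m}
⟦above d⟧ = {x : ⟨x, d⟩ ∈ ⟦above⟧} = {e, f, g, h, i, j, k, m}
⟦singer⟧ = {d, f, g, h, j, k, m, n}
… ∩ ⟦inside a⟧ = {d, f, g, h, j, k, m, n} ∩ {b, c, d, h, i, k, l, m, n} = {d, h, k, m, n}
… ∩ ⟦who danced⟧ = {d, h, k, m, n} ∩ {a, d, e, g, j, k, m} = {d, k, m}
… ∩ ⟦above d⟧ = {d, k, m} ∩ {e, f, g, h, i, j, k, m} = {k, m}
… ∩ ⟦brave⟧ = {k, m} ∩ {b, c, f, g, j, k, l, n} = {k}
So ⟦brave singer inside a who danced above d⟧ = {k}.

{k}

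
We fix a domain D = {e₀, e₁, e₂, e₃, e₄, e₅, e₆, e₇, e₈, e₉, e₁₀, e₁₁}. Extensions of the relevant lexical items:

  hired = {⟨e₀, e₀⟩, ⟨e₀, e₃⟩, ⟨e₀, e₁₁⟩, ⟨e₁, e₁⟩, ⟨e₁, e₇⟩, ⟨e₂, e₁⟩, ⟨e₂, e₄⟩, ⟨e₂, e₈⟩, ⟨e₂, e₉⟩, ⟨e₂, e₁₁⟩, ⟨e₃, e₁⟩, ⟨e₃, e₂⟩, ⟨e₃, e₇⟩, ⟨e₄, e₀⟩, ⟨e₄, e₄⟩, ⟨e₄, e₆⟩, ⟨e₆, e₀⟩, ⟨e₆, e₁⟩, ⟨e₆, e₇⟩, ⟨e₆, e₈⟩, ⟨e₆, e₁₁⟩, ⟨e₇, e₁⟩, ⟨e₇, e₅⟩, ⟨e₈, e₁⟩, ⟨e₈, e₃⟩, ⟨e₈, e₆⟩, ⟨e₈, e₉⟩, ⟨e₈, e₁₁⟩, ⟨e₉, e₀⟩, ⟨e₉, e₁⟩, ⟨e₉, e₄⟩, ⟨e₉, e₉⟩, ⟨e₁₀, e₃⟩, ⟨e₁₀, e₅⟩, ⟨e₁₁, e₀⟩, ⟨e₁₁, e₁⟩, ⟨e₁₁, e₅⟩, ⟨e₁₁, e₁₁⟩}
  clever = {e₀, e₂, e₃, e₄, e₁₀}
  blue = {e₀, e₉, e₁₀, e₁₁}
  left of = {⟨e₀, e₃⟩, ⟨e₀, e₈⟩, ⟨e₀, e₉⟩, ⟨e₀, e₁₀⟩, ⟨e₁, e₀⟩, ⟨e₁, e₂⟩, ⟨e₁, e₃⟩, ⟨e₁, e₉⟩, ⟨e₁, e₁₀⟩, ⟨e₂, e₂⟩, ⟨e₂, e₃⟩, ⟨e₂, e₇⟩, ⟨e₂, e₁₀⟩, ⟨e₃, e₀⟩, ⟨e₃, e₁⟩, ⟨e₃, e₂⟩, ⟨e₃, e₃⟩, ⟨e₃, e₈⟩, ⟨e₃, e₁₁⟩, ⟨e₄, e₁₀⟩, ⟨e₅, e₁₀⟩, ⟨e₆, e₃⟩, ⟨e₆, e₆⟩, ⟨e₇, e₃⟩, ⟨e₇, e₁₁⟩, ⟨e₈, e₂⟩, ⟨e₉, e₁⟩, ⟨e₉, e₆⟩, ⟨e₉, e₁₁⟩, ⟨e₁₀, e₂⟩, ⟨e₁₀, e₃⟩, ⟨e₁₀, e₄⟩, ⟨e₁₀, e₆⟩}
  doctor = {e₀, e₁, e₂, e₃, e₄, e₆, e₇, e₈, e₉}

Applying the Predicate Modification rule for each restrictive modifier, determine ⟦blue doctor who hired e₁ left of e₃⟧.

⟦who hired e₁⟧ = {x : ⟨x, e₁⟩ ∈ ⟦hired⟧} = {e₁, e₂, e₃, e₆, e₇, e₈, e₉, e₁₁}
⟦left of e₃⟧ = {x : ⟨x, e₃⟩ ∈ ⟦left of⟧} = {e₀, e₁, e₂, e₃, e₆, e₇, e₁₀}
⟦doctor⟧ = {e₀, e₁, e₂, e₃, e₄, e₆, e₇, e₈, e₉}
… ∩ ⟦who hired e₁⟧ = {e₀, e₁, e₂, e₃, e₄, e₆, e₇, e₈, e₉} ∩ {e₁, e₂, e₃, e₆, e₇, e₈, e₉, e₁₁} = {e₁, e₂, e₃, e₆, e₇, e₈, e₉}
… ∩ ⟦left of e₃⟧ = {e₁, e₂, e₃, e₆, e₇, e₈, e₉} ∩ {e₀, e₁, e₂, e₃, e₆, e₇, e₁₀} = {e₁, e₂, e₃, e₆, e₇}
… ∩ ⟦blue⟧ = {e₁, e₂, e₃, e₆, e₇} ∩ {e₀, e₉, e₁₀, e₁₁} = ∅
So ⟦blue doctor who hired e₁ left of e₃⟧ = ∅.

∅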